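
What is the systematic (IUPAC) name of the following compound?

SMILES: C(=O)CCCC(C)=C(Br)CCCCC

The longest carbon chain that includes the –CHO group and the multiple bond has 11 carbons, so the parent hydride is undecane.
An aldehyde (terminal –CHO) is the principal characteristic group, giving the suffix -al.
A C=C double bond in the chain gives the infix -ene-.
Choose the numbering such that the aldehyde carbon is C-1 by definition.
That gives the double bond between C-5 and C-6; a bromo group at C-6; a methyl group at C-5.
Prefixes are listed alphabetically: bromo, methyl.
Putting it together: 6-bromo-5-methylundec-5-enal.

6-bromo-5-methylundec-5-enal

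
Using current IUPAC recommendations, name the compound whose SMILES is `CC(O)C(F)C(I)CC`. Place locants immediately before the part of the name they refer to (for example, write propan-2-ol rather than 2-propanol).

3-fluoro-4-iodohexan-2-ol

The longest chain bearing the –OH group is 6 carbons long (hexane).
The principal characteristic group is an alcohol (–OH), named with the suffix -ol.
Number the chain so that numbering from this end puts the hydroxyl group at C-2 rather than C-5.
That gives the hydroxyl at C-2; a fluoro group at C-3; an iodo group at C-4.
Substituent prefixes are cited in alphabetical order (multiplying prefixes like di-/tri- are ignored for ordering).
The name is 3-fluoro-4-iodohexan-2-ol.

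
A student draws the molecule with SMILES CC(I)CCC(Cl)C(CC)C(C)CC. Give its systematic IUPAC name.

The longest continuous carbon chain has 9 atoms, so the parent hydride is nonane.
Number the chain so that the substituent locant set {2,5,6,7} is lower than {3,4,5,8} at the first point of difference.
That gives a chloro group at C-5; an ethyl group at C-6; an iodo group at C-2; a methyl group at C-7.
Substituent prefixes are cited in alphabetical order (multiplying prefixes like di-/tri- are ignored for ordering).
Assembling the pieces gives 5-chloro-6-ethyl-2-iodo-7-methylnonane.

5-chloro-6-ethyl-2-iodo-7-methylnonane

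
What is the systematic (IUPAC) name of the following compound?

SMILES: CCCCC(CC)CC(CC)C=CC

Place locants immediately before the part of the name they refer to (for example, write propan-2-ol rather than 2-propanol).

4,6-diethyldec-2-ene

The longest carbon chain that includes the multiple bond has 10 carbons, so the parent hydride is decane.
There is one C=C double bond, indicated by the ending -ene.
Choose the numbering such that numbering from this end puts the double bond at C-2 rather than C-8.
This places the double bond between C-2 and C-3; ethyl groups at C-4 and C-6.
The name is 4,6-diethyldec-2-ene.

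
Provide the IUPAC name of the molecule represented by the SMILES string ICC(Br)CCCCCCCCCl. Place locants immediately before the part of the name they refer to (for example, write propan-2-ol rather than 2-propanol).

2-bromo-10-chloro-1-iododecane

The parent chain contains 10 carbons (decane).
Choose the numbering such that the substituent locant set {1,2,10} is lower than {1,9,10} at the first point of difference.
That gives a bromo group at C-2; a chloro group at C-10; an iodo group at C-1.
The substituents are ordered alphabetically, ignoring any di-/tri- multipliers.
Assembling the pieces gives 2-bromo-10-chloro-1-iododecane.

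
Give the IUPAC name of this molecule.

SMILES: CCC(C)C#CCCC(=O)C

7-methylnon-5-yn-2-one

Counting along the main chain through the carbonyl and the multiple bond gives 9 carbons: the parent is nonane.
The principal characteristic group is a ketone (C=O on an internal carbon), named with the suffix -one.
There is one C≡C triple bond, indicated by the ending -yne.
Number the chain so that numbering from this end puts the carbonyl group at C-2 rather than C-8.
That gives the carbonyl at C-2; the triple bond between C-5 and C-6; a methyl group at C-7.
Assembling the pieces gives 7-methylnon-5-yn-2-one.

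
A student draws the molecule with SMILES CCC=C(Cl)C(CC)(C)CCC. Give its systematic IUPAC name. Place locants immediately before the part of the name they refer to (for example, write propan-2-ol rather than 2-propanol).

The longest carbon chain that includes the multiple bond has 8 carbons, so the parent hydride is octane.
There is one C=C double bond, indicated by the ending -ene.
Number the chain so that numbering from this end puts the double bond at C-3 rather than C-5.
That gives the double bond between C-3 and C-4; a chloro group at C-4; an ethyl group at C-5; a methyl group at C-5.
Prefixes are listed alphabetically: chloro, ethyl, methyl.
Assembling the pieces gives 4-chloro-5-ethyl-5-methyloct-3-ene.

4-chloro-5-ethyl-5-methyloct-3-ene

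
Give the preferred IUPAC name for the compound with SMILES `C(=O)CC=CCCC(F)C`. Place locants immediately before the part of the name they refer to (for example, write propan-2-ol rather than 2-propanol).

The longest carbon chain that includes the –CHO group and the multiple bond has 8 carbons, so the parent hydride is octane.
The principal characteristic group is an aldehyde (terminal –CHO), named with the suffix -al.
A C=C double bond in the chain gives the infix -ene-.
The numbering direction is chosen so that the aldehyde carbon is C-1 by definition.
With this numbering: the double bond between C-3 and C-4; a fluoro group at C-7.
Assembling the pieces gives 7-fluorooct-3-enal.

7-fluorooct-3-enal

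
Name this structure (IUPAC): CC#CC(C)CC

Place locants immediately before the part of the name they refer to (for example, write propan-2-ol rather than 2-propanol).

4-methylhex-2-yne

Counting along the main chain through the multiple bond gives 6 carbons: the parent is hexane.
There is one C≡C triple bond, indicated by the ending -yne.
Number the chain so that numbering from this end puts the triple bond at C-2 rather than C-4.
That gives the triple bond between C-2 and C-3; a methyl group at C-4.
Assembling the pieces gives 4-methylhex-2-yne.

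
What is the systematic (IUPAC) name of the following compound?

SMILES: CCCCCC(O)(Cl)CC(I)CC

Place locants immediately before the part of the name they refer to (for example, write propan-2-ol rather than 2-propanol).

5-chloro-3-iododecan-5-ol

Counting along the main chain through the –OH group gives 10 carbons: the parent is decane.
The principal characteristic group is an alcohol (–OH), named with the suffix -ol.
Choose the numbering such that numbering from this end puts the hydroxyl group at C-5 rather than C-6.
This places the hydroxyl at C-5; a chloro group at C-5; an iodo group at C-3.
Prefixes are listed alphabetically: chloro, iodo.
The name is 5-chloro-3-iododecan-5-ol.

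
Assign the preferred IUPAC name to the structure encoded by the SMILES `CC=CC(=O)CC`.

hex-4-en-3-one

The longest chain bearing the carbonyl and the multiple bond is 6 carbons long (hexane).
A ketone (C=O on an internal carbon) is the principal characteristic group, giving the suffix -one.
There is one C=C double bond, indicated by the ending -ene.
Choose the numbering such that numbering from this end puts the carbonyl group at C-3 rather than C-4.
With this numbering: the carbonyl at C-3; the double bond between C-4 and C-5.
Assembling the pieces gives hex-4-en-3-one.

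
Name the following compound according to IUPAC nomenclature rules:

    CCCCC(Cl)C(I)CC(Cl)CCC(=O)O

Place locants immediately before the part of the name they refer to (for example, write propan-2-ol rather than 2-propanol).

4,7-dichloro-6-iodoundecanoic acid

The longest carbon chain that includes the –COOH group has 11 carbons, so the parent hydride is undecane.
The principal characteristic group is a carboxylic acid (terminal –COOH), named with the suffix -oic acid.
The numbering direction is chosen so that the carboxylic acid carbon is C-1 by definition.
With this numbering: chloro groups at C-4 and C-7; an iodo group at C-6.
The substituents are ordered alphabetically, ignoring any di-/tri- multipliers.
The name is 4,7-dichloro-6-iodoundecanoic acid.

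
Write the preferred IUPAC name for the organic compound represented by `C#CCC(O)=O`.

Counting along the main chain through the –COOH group and the multiple bond gives 4 carbons: the parent is butane.
The principal characteristic group is a carboxylic acid (terminal –COOH), named with the suffix -oic acid.
The chain contains a C≡C triple bond, so the unsaturation ending is -yne.
Choose the numbering such that the carboxylic acid carbon is C-1 by definition.
That gives the triple bond between C-3 and C-4.
The name is but-3-ynoic acid.

but-3-ynoic acid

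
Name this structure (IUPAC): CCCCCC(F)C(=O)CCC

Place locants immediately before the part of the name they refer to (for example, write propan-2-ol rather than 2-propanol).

The longest carbon chain that includes the carbonyl has 10 carbons, so the parent hydride is decane.
The highest-priority functional group is a ketone (C=O on an internal carbon), so the name ends in -one.
Number the chain so that numbering from this end puts the carbonyl group at C-4 rather than C-7.
This places the carbonyl at C-4; a fluoro group at C-5.
Putting it together: 5-fluorodecan-4-one.

5-fluorodecan-4-one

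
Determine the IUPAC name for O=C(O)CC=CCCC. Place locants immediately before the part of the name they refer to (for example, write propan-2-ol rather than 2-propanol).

The longest carbon chain that includes the –COOH group and the multiple bond has 7 carbons, so the parent hydride is heptane.
The principal characteristic group is a carboxylic acid (terminal –COOH), named with the suffix -oic acid.
A C=C double bond in the chain gives the infix -ene-.
The numbering direction is chosen so that the carboxylic acid carbon is C-1 by definition.
With this numbering: the double bond between C-3 and C-4.
Assembling the pieces gives hept-3-enoic acid.

hept-3-enoic acid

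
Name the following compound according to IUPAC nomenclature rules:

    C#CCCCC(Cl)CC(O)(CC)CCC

6-chloro-4-ethylundec-10-yn-4-ol

Counting along the main chain through the –OH group and the multiple bond gives 11 carbons: the parent is undecane.
The highest-priority functional group is an alcohol (–OH), so the name ends in -ol.
The chain contains a C≡C triple bond, so the unsaturation ending is -yne.
Number the chain so that numbering from this end puts the hydroxyl group at C-4 rather than C-8.
That gives the hydroxyl at C-4; the triple bond between C-10 and C-11; a chloro group at C-6; an ethyl group at C-4.
The substituents are ordered alphabetically, ignoring any di-/tri- multipliers.
The name is 6-chloro-4-ethylundec-10-yn-4-ol.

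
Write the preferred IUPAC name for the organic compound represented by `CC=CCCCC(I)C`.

The longest carbon chain that includes the multiple bond has 8 carbons, so the parent hydride is octane.
There is one C=C double bond, indicated by the ending -ene.
Number the chain so that numbering from this end puts the double bond at C-2 rather than C-6.
With this numbering: the double bond between C-2 and C-3; an iodo group at C-7.
Assembling the pieces gives 7-iodooct-2-ene.

7-iodooct-2-ene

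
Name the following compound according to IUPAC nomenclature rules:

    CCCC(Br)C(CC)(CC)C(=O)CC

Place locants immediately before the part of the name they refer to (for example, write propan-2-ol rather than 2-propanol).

5-bromo-4,4-diethyloctan-3-one

Counting along the main chain through the carbonyl gives 8 carbons: the parent is octane.
A ketone (C=O on an internal carbon) is the principal characteristic group, giving the suffix -one.
The numbering direction is chosen so that numbering from this end puts the carbonyl group at C-3 rather than C-6.
That gives the carbonyl at C-3; a bromo group at C-5; two ethyl groups at C-4.
Prefixes are listed alphabetically: bromo, ethyl.
Assembling the pieces gives 5-bromo-4,4-diethyloctan-3-one.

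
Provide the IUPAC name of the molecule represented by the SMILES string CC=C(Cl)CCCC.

3-chlorohept-2-ene

The longest chain bearing the multiple bond is 7 carbons long (heptane).
A C=C double bond in the chain gives the infix -ene-.
Choose the numbering such that numbering from this end puts the double bond at C-2 rather than C-5.
With this numbering: the double bond between C-2 and C-3; a chloro group at C-3.
Assembling the pieces gives 3-chlorohept-2-ene.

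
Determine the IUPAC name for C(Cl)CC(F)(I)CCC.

1-chloro-3-fluoro-3-iodohexane

The longest carbon chain is 6 atoms: the parent is hexane.
Choose the numbering such that the substituent locant set {1,3,3} is lower than {4,4,6} at the first point of difference.
This places a chloro group at C-1; a fluoro group at C-3; an iodo group at C-3.
Prefixes are listed alphabetically: chloro, fluoro, iodo.
Putting it together: 1-chloro-3-fluoro-3-iodohexane.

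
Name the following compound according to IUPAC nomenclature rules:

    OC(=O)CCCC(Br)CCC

5-bromooctanoic acid

Counting along the main chain through the –COOH group gives 8 carbons: the parent is octane.
The highest-priority functional group is a carboxylic acid (terminal –COOH), so the name ends in -oic acid.
Number the chain so that the carboxylic acid carbon is C-1 by definition.
That gives a bromo group at C-5.
The name is 5-bromooctanoic acid.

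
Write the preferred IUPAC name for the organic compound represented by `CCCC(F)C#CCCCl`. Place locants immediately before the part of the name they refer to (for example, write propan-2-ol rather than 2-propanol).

Counting along the main chain through the multiple bond gives 8 carbons: the parent is octane.
There is one C≡C triple bond, indicated by the ending -yne.
Number the chain so that numbering from this end puts the triple bond at C-3 rather than C-5.
That gives the triple bond between C-3 and C-4; a chloro group at C-1; a fluoro group at C-5.
Prefixes are listed alphabetically: chloro, fluoro.
Assembling the pieces gives 1-chloro-5-fluorooct-3-yne.

1-chloro-5-fluorooct-3-yne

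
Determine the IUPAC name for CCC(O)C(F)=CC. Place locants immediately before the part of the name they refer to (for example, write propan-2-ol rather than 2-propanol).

The longest chain bearing the –OH group and the multiple bond is 6 carbons long (hexane).
The highest-priority functional group is an alcohol (–OH), so the name ends in -ol.
A C=C double bond in the chain gives the infix -ene-.
Choose the numbering such that numbering from this end puts the hydroxyl group at C-3 rather than C-4.
That gives the hydroxyl at C-3; the double bond between C-4 and C-5; a fluoro group at C-4.
Putting it together: 4-fluorohex-4-en-3-ol.

4-fluorohex-4-en-3-ol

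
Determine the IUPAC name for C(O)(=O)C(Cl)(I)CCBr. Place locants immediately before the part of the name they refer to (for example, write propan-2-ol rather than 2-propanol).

The longest chain bearing the –COOH group is 4 carbons long (butane).
A carboxylic acid (terminal –COOH) is the principal characteristic group, giving the suffix -oic acid.
The numbering direction is chosen so that the carboxylic acid carbon is C-1 by definition.
That gives a bromo group at C-4; a chloro group at C-2; an iodo group at C-2.
Substituent prefixes are cited in alphabetical order (multiplying prefixes like di-/tri- are ignored for ordering).
Putting it together: 4-bromo-2-chloro-2-iodobutanoic acid.

4-bromo-2-chloro-2-iodobutanoic acid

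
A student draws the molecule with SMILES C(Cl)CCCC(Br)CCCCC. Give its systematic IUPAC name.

The longest continuous carbon chain has 10 atoms, so the parent hydride is decane.
Choose the numbering such that the substituent locant set {1,5} is lower than {6,10} at the first point of difference.
That gives a bromo group at C-5; a chloro group at C-1.
The substituents are ordered alphabetically, ignoring any di-/tri- multipliers.
Assembling the pieces gives 5-bromo-1-chlorodecane.

5-bromo-1-chlorodecane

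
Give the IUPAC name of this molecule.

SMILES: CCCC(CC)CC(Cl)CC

3-chloro-5-ethyloctane

The longest continuous carbon chain has 8 atoms, so the parent hydride is octane.
The numbering direction is chosen so that the substituent locant set {3,5} is lower than {4,6} at the first point of difference.
With this numbering: a chloro group at C-3; an ethyl group at C-5.
The substituents are ordered alphabetically, ignoring any di-/tri- multipliers.
Putting it together: 3-chloro-5-ethyloctane.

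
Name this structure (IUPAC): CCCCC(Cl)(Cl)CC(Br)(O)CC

3-bromo-5,5-dichlorononan-3-ol

The longest chain bearing the –OH group is 9 carbons long (nonane).
The principal characteristic group is an alcohol (–OH), named with the suffix -ol.
The numbering direction is chosen so that numbering from this end puts the hydroxyl group at C-3 rather than C-7.
With this numbering: the hydroxyl at C-3; a bromo group at C-3; two chloro groups at C-5.
The substituents are ordered alphabetically, ignoring any di-/tri- multipliers.
Assembling the pieces gives 3-bromo-5,5-dichlorononan-3-ol.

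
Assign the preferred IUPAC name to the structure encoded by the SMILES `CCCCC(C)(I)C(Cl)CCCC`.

6-chloro-5-iodo-5-methyldecane

The parent chain contains 10 carbons (decane).
Choose the numbering such that the substituent locant set {5,5,6} is lower than {5,6,6} at the first point of difference.
With this numbering: a chloro group at C-6; an iodo group at C-5; a methyl group at C-5.
Substituent prefixes are cited in alphabetical order (multiplying prefixes like di-/tri- are ignored for ordering).
Assembling the pieces gives 6-chloro-5-iodo-5-methyldecane.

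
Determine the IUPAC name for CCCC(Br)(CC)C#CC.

Counting along the main chain through the multiple bond gives 7 carbons: the parent is heptane.
The chain contains a C≡C triple bond, so the unsaturation ending is -yne.
Number the chain so that numbering from this end puts the triple bond at C-2 rather than C-5.
That gives the triple bond between C-2 and C-3; a bromo group at C-4; an ethyl group at C-4.
Substituent prefixes are cited in alphabetical order (multiplying prefixes like di-/tri- are ignored for ordering).
Assembling the pieces gives 4-bromo-4-ethylhept-2-yne.

4-bromo-4-ethylhept-2-yne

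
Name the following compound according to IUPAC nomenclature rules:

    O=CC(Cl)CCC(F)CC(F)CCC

2-chloro-5,7-difluorodecanal

Counting along the main chain through the –CHO group gives 10 carbons: the parent is decane.
An aldehyde (terminal –CHO) is the principal characteristic group, giving the suffix -al.
Number the chain so that the aldehyde carbon is C-1 by definition.
This places a chloro group at C-2; fluoro groups at C-5 and C-7.
Prefixes are listed alphabetically: chloro, fluoro.
The name is 2-chloro-5,7-difluorodecanal.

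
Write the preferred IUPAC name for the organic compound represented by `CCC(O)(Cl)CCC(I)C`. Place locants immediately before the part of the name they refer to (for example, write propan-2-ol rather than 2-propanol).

3-chloro-6-iodoheptan-3-ol

Counting along the main chain through the –OH group gives 7 carbons: the parent is heptane.
The principal characteristic group is an alcohol (–OH), named with the suffix -ol.
Number the chain so that numbering from this end puts the hydroxyl group at C-3 rather than C-5.
With this numbering: the hydroxyl at C-3; a chloro group at C-3; an iodo group at C-6.
Substituent prefixes are cited in alphabetical order (multiplying prefixes like di-/tri- are ignored for ordering).
Putting it together: 3-chloro-6-iodoheptan-3-ol.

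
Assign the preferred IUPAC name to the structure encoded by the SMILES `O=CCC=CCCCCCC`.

The longest chain bearing the –CHO group and the multiple bond is 10 carbons long (decane).
The highest-priority functional group is an aldehyde (terminal –CHO), so the name ends in -al.
A C=C double bond in the chain gives the infix -ene-.
The numbering direction is chosen so that the aldehyde carbon is C-1 by definition.
This places the double bond between C-3 and C-4.
Putting it together: dec-3-enal.

dec-3-enal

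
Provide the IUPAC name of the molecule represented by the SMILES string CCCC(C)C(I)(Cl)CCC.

The longest continuous carbon chain has 8 atoms, so the parent hydride is octane.
The numbering direction is chosen so that the substituent locant set {4,4,5} is lower than {4,5,5} at the first point of difference.
This places a chloro group at C-4; an iodo group at C-4; a methyl group at C-5.
Prefixes are listed alphabetically: chloro, iodo, methyl.
The name is 4-chloro-4-iodo-5-methyloctane.

4-chloro-4-iodo-5-methyloctane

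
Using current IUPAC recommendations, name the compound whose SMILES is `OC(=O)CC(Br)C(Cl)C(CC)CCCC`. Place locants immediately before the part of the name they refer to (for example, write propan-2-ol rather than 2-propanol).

The longest carbon chain that includes the –COOH group has 9 carbons, so the parent hydride is nonane.
The principal characteristic group is a carboxylic acid (terminal –COOH), named with the suffix -oic acid.
Choose the numbering such that the carboxylic acid carbon is C-1 by definition.
That gives a bromo group at C-3; a chloro group at C-4; an ethyl group at C-5.
Prefixes are listed alphabetically: bromo, chloro, ethyl.
Putting it together: 3-bromo-4-chloro-5-ethylnonanoic acid.

3-bromo-4-chloro-5-ethylnonanoic acid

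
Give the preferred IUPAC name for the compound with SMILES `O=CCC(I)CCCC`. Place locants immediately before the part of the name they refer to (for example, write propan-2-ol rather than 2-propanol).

3-iodoheptanal

Counting along the main chain through the –CHO group gives 7 carbons: the parent is heptane.
An aldehyde (terminal –CHO) is the principal characteristic group, giving the suffix -al.
Number the chain so that the aldehyde carbon is C-1 by definition.
This places an iodo group at C-3.
Assembling the pieces gives 3-iodoheptanal.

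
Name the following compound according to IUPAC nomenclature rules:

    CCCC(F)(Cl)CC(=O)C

The longest chain bearing the carbonyl is 7 carbons long (heptane).
A ketone (C=O on an internal carbon) is the principal characteristic group, giving the suffix -one.
Number the chain so that numbering from this end puts the carbonyl group at C-2 rather than C-6.
That gives the carbonyl at C-2; a chloro group at C-4; a fluoro group at C-4.
Substituent prefixes are cited in alphabetical order (multiplying prefixes like di-/tri- are ignored for ordering).
Putting it together: 4-chloro-4-fluoroheptan-2-one.

4-chloro-4-fluoroheptan-2-one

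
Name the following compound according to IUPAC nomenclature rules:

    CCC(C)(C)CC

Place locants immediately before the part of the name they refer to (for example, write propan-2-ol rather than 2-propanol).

3,3-dimethylpentane

The parent chain contains 5 carbons (pentane).
Both numbering directions give the same locant set; either may be used.
With this numbering: two methyl groups at C-3.
Assembling the pieces gives 3,3-dimethylpentane.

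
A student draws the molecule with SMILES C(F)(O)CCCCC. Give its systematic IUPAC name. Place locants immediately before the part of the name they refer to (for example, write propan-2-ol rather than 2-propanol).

1-fluorohexan-1-ol

The longest chain bearing the –OH group is 6 carbons long (hexane).
The highest-priority functional group is an alcohol (–OH), so the name ends in -ol.
Choose the numbering such that numbering from this end puts the hydroxyl group at C-1 rather than C-6.
With this numbering: the hydroxyl at C-1; a fluoro group at C-1.
Assembling the pieces gives 1-fluorohexan-1-ol.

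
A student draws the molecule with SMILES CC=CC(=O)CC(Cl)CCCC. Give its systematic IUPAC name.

The longest chain bearing the carbonyl and the multiple bond is 10 carbons long (decane).
The principal characteristic group is a ketone (C=O on an internal carbon), named with the suffix -one.
The chain contains a C=C double bond, so the unsaturation ending is -ene.
Number the chain so that numbering from this end puts the carbonyl group at C-4 rather than C-7.
This places the carbonyl at C-4; the double bond between C-2 and C-3; a chloro group at C-6.
Assembling the pieces gives 6-chlorodec-2-en-4-one.

6-chlorodec-2-en-4-one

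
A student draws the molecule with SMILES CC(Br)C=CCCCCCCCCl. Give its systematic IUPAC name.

Counting along the main chain through the multiple bond gives 11 carbons: the parent is undecane.
A C=C double bond in the chain gives the infix -ene-.
The numbering direction is chosen so that numbering from this end puts the double bond at C-3 rather than C-8.
With this numbering: the double bond between C-3 and C-4; a bromo group at C-2; a chloro group at C-11.
Prefixes are listed alphabetically: bromo, chloro.
The name is 2-bromo-11-chloroundec-3-ene.

2-bromo-11-chloroundec-3-ene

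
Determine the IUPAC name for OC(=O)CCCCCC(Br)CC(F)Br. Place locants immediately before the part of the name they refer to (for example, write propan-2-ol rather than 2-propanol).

7,9-dibromo-9-fluorononanoic acid

The longest chain bearing the –COOH group is 9 carbons long (nonane).
A carboxylic acid (terminal –COOH) is the principal characteristic group, giving the suffix -oic acid.
The numbering direction is chosen so that the carboxylic acid carbon is C-1 by definition.
With this numbering: bromo groups at C-7 and C-9; a fluoro group at C-9.
Substituent prefixes are cited in alphabetical order (multiplying prefixes like di-/tri- are ignored for ordering).
Assembling the pieces gives 7,9-dibromo-9-fluorononanoic acid.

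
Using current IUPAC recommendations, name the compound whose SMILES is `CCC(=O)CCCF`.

Counting along the main chain through the carbonyl gives 6 carbons: the parent is hexane.
A ketone (C=O on an internal carbon) is the principal characteristic group, giving the suffix -one.
The numbering direction is chosen so that numbering from this end puts the carbonyl group at C-3 rather than C-4.
This places the carbonyl at C-3; a fluoro group at C-6.
Assembling the pieces gives 6-fluorohexan-3-one.

6-fluorohexan-3-one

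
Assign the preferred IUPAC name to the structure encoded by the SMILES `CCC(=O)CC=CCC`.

The longest carbon chain that includes the carbonyl and the multiple bond has 8 carbons, so the parent hydride is octane.
The principal characteristic group is a ketone (C=O on an internal carbon), named with the suffix -one.
There is one C=C double bond, indicated by the ending -ene.
The numbering direction is chosen so that numbering from this end puts the carbonyl group at C-3 rather than C-6.
With this numbering: the carbonyl at C-3; the double bond between C-5 and C-6.
The name is oct-5-en-3-one.

oct-5-en-3-one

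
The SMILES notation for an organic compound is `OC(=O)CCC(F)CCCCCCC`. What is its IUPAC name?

The longest carbon chain that includes the –COOH group has 11 carbons, so the parent hydride is undecane.
The highest-priority functional group is a carboxylic acid (terminal –COOH), so the name ends in -oic acid.
Choose the numbering such that the carboxylic acid carbon is C-1 by definition.
That gives a fluoro group at C-4.
Assembling the pieces gives 4-fluoroundecanoic acid.

4-fluoroundecanoic acid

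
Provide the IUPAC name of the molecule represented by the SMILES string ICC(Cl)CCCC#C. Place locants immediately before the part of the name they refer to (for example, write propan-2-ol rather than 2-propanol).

6-chloro-7-iodohept-1-yne

The longest carbon chain that includes the multiple bond has 7 carbons, so the parent hydride is heptane.
The chain contains a C≡C triple bond, so the unsaturation ending is -yne.
The numbering direction is chosen so that numbering from this end puts the triple bond at C-1 rather than C-6.
With this numbering: the triple bond between C-1 and C-2; a chloro group at C-6; an iodo group at C-7.
Prefixes are listed alphabetically: chloro, iodo.
The name is 6-chloro-7-iodohept-1-yne.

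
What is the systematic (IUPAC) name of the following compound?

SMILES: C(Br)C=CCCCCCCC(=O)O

Counting along the main chain through the –COOH group and the multiple bond gives 10 carbons: the parent is decane.
The principal characteristic group is a carboxylic acid (terminal –COOH), named with the suffix -oic acid.
The chain contains a C=C double bond, so the unsaturation ending is -ene.
Number the chain so that the carboxylic acid carbon is C-1 by definition.
This places the double bond between C-8 and C-9; a bromo group at C-10.
Putting it together: 10-bromodec-8-enoic acid.

10-bromodec-8-enoic acid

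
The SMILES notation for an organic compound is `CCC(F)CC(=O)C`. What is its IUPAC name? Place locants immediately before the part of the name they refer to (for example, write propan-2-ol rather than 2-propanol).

The longest chain bearing the carbonyl is 6 carbons long (hexane).
The principal characteristic group is a ketone (C=O on an internal carbon), named with the suffix -one.
Choose the numbering such that numbering from this end puts the carbonyl group at C-2 rather than C-5.
With this numbering: the carbonyl at C-2; a fluoro group at C-4.
Putting it together: 4-fluorohexan-2-one.

4-fluorohexan-2-one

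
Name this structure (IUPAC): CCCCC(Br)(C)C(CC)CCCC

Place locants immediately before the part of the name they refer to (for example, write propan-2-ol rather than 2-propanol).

5-bromo-6-ethyl-5-methyldecane

The longest carbon chain is 10 atoms: the parent is decane.
Choose the numbering such that the substituent locant set {5,5,6} is lower than {5,6,6} at the first point of difference.
With this numbering: a bromo group at C-5; an ethyl group at C-6; a methyl group at C-5.
Prefixes are listed alphabetically: bromo, ethyl, methyl.
Assembling the pieces gives 5-bromo-6-ethyl-5-methyldecane.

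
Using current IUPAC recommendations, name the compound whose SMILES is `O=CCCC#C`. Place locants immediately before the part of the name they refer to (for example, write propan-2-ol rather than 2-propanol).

Counting along the main chain through the –CHO group and the multiple bond gives 5 carbons: the parent is pentane.
The principal characteristic group is an aldehyde (terminal –CHO), named with the suffix -al.
The chain contains a C≡C triple bond, so the unsaturation ending is -yne.
Number the chain so that the aldehyde carbon is C-1 by definition.
This places the triple bond between C-4 and C-5.
Putting it together: pent-4-ynal.

pent-4-ynal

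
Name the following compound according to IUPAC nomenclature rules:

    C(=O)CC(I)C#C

Counting along the main chain through the –CHO group and the multiple bond gives 5 carbons: the parent is pentane.
An aldehyde (terminal –CHO) is the principal characteristic group, giving the suffix -al.
There is one C≡C triple bond, indicated by the ending -yne.
The numbering direction is chosen so that the aldehyde carbon is C-1 by definition.
With this numbering: the triple bond between C-4 and C-5; an iodo group at C-3.
Putting it together: 3-iodopent-4-ynal.

3-iodopent-4-ynal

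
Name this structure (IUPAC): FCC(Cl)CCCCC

2-chloro-1-fluoroheptane

The parent chain contains 7 carbons (heptane).
The numbering direction is chosen so that the substituent locant set {1,2} is lower than {6,7} at the first point of difference.
This places a chloro group at C-2; a fluoro group at C-1.
The substituents are ordered alphabetically, ignoring any di-/tri- multipliers.
The name is 2-chloro-1-fluoroheptane.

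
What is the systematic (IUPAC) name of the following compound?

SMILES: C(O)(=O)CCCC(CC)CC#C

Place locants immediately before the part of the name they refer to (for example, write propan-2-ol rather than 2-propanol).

Counting along the main chain through the –COOH group and the multiple bond gives 8 carbons: the parent is octane.
The highest-priority functional group is a carboxylic acid (terminal –COOH), so the name ends in -oic acid.
A C≡C triple bond in the chain gives the infix -yne-.
Number the chain so that the carboxylic acid carbon is C-1 by definition.
This places the triple bond between C-7 and C-8; an ethyl group at C-5.
Putting it together: 5-ethyloct-7-ynoic acid.

5-ethyloct-7-ynoic acid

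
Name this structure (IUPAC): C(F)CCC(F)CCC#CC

Counting along the main chain through the multiple bond gives 9 carbons: the parent is nonane.
A C≡C triple bond in the chain gives the infix -yne-.
Choose the numbering such that numbering from this end puts the triple bond at C-2 rather than C-7.
With this numbering: the triple bond between C-2 and C-3; fluoro groups at C-6 and C-9.
Putting it together: 6,9-difluoronon-2-yne.

6,9-difluoronon-2-yne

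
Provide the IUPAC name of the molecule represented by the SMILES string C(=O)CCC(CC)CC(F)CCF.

4-ethyl-6,8-difluorooctanal

Counting along the main chain through the –CHO group gives 8 carbons: the parent is octane.
The highest-priority functional group is an aldehyde (terminal –CHO), so the name ends in -al.
The numbering direction is chosen so that the aldehyde carbon is C-1 by definition.
This places an ethyl group at C-4; fluoro groups at C-6 and C-8.
Substituent prefixes are cited in alphabetical order (multiplying prefixes like di-/tri- are ignored for ordering).
Putting it together: 4-ethyl-6,8-difluorooctanal.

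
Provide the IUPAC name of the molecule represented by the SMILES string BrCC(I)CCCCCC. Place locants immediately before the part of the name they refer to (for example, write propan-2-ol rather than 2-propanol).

The longest continuous carbon chain has 8 atoms, so the parent hydride is octane.
Number the chain so that the substituent locant set {1,2} is lower than {7,8} at the first point of difference.
This places a bromo group at C-1; an iodo group at C-2.
Prefixes are listed alphabetically: bromo, iodo.
Assembling the pieces gives 1-bromo-2-iodooctane.

1-bromo-2-iodooctane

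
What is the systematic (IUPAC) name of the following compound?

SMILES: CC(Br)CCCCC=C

7-bromooct-1-ene

The longest carbon chain that includes the multiple bond has 8 carbons, so the parent hydride is octane.
A C=C double bond in the chain gives the infix -ene-.
Number the chain so that numbering from this end puts the double bond at C-1 rather than C-7.
This places the double bond between C-1 and C-2; a bromo group at C-7.
Assembling the pieces gives 7-bromooct-1-ene.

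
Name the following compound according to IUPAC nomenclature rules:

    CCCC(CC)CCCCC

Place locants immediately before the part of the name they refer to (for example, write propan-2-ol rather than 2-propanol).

4-ethylnonane

The longest carbon chain is 9 atoms: the parent is nonane.
The numbering direction is chosen so that the substituent locant set {4} is lower than {6} at the first point of difference.
This places an ethyl group at C-4.
Assembling the pieces gives 4-ethylnonane.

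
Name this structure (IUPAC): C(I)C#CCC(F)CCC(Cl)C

8-chloro-5-fluoro-1-iodonon-2-yne

The longest carbon chain that includes the multiple bond has 9 carbons, so the parent hydride is nonane.
There is one C≡C triple bond, indicated by the ending -yne.
The numbering direction is chosen so that numbering from this end puts the triple bond at C-2 rather than C-7.
With this numbering: the triple bond between C-2 and C-3; a chloro group at C-8; a fluoro group at C-5; an iodo group at C-1.
Substituent prefixes are cited in alphabetical order (multiplying prefixes like di-/tri- are ignored for ordering).
The name is 8-chloro-5-fluoro-1-iodonon-2-yne.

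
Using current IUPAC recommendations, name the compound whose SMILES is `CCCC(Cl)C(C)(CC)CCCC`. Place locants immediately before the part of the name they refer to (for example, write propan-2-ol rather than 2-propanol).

4-chloro-5-ethyl-5-methylnonane

The longest carbon chain is 9 atoms: the parent is nonane.
Number the chain so that the substituent locant set {4,5,5} is lower than {5,5,6} at the first point of difference.
This places a chloro group at C-4; an ethyl group at C-5; a methyl group at C-5.
Substituent prefixes are cited in alphabetical order (multiplying prefixes like di-/tri- are ignored for ordering).
Assembling the pieces gives 4-chloro-5-ethyl-5-methylnonane.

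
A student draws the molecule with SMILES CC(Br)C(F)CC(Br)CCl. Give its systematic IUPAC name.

2,5-dibromo-1-chloro-4-fluorohexane

The parent chain contains 6 carbons (hexane).
The numbering direction is chosen so that the substituent locant set {1,2,4,5} is lower than {2,3,5,6} at the first point of difference.
This places bromo groups at C-2 and C-5; a chloro group at C-1; a fluoro group at C-4.
The substituents are ordered alphabetically, ignoring any di-/tri- multipliers.
The name is 2,5-dibromo-1-chloro-4-fluorohexane.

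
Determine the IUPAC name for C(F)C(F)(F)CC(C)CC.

The longest carbon chain is 6 atoms: the parent is hexane.
Choose the numbering such that the substituent locant set {1,2,2,4} is lower than {3,5,5,6} at the first point of difference.
With this numbering: fluoro groups at C-1 and C-2 (×2); a methyl group at C-4.
Prefixes are listed alphabetically: fluoro, methyl.
Putting it together: 1,2,2-trifluoro-4-methylhexane.

1,2,2-trifluoro-4-methylhexane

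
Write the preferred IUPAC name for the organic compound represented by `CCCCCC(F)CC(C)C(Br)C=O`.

The longest chain bearing the –CHO group is 10 carbons long (decane).
The principal characteristic group is an aldehyde (terminal –CHO), named with the suffix -al.
The numbering direction is chosen so that the aldehyde carbon is C-1 by definition.
That gives a bromo group at C-2; a fluoro group at C-5; a methyl group at C-3.
Prefixes are listed alphabetically: bromo, fluoro, methyl.
Assembling the pieces gives 2-bromo-5-fluoro-3-methyldecanal.

2-bromo-5-fluoro-3-methyldecanal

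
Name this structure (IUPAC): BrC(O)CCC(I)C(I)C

The longest carbon chain that includes the –OH group has 6 carbons, so the parent hydride is hexane.
An alcohol (–OH) is the principal characteristic group, giving the suffix -ol.
Number the chain so that numbering from this end puts the hydroxyl group at C-1 rather than C-6.
That gives the hydroxyl at C-1; a bromo group at C-1; iodo groups at C-4 and C-5.
Substituent prefixes are cited in alphabetical order (multiplying prefixes like di-/tri- are ignored for ordering).
Assembling the pieces gives 1-bromo-4,5-diiodohexan-1-ol.

1-bromo-4,5-diiodohexan-1-ol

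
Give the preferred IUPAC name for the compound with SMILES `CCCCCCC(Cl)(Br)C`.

2-bromo-2-chlorooctane

The longest carbon chain is 8 atoms: the parent is octane.
Number the chain so that the substituent locant set {2,2} is lower than {7,7} at the first point of difference.
That gives a bromo group at C-2; a chloro group at C-2.
Substituent prefixes are cited in alphabetical order (multiplying prefixes like di-/tri- are ignored for ordering).
Assembling the pieces gives 2-bromo-2-chlorooctane.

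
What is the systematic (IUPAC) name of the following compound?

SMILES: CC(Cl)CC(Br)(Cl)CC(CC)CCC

The longest continuous carbon chain has 9 atoms, so the parent hydride is nonane.
The numbering direction is chosen so that the substituent locant set {2,4,4,6} is lower than {4,6,6,8} at the first point of difference.
This places a bromo group at C-4; chloro groups at C-2 and C-4; an ethyl group at C-6.
The substituents are ordered alphabetically, ignoring any di-/tri- multipliers.
Putting it together: 4-bromo-2,4-dichloro-6-ethylnonane.

4-bromo-2,4-dichloro-6-ethylnonane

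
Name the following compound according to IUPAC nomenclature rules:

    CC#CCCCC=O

The longest chain bearing the –CHO group and the multiple bond is 7 carbons long (heptane).
The highest-priority functional group is an aldehyde (terminal –CHO), so the name ends in -al.
The chain contains a C≡C triple bond, so the unsaturation ending is -yne.
Choose the numbering such that the aldehyde carbon is C-1 by definition.
This places the triple bond between C-5 and C-6.
Assembling the pieces gives hept-5-ynal.

hept-5-ynal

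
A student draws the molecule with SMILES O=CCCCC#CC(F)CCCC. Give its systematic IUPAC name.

7-fluoroundec-5-ynal

Counting along the main chain through the –CHO group and the multiple bond gives 11 carbons: the parent is undecane.
The highest-priority functional group is an aldehyde (terminal –CHO), so the name ends in -al.
A C≡C triple bond in the chain gives the infix -yne-.
Number the chain so that the aldehyde carbon is C-1 by definition.
This places the triple bond between C-5 and C-6; a fluoro group at C-7.
Putting it together: 7-fluoroundec-5-ynal.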